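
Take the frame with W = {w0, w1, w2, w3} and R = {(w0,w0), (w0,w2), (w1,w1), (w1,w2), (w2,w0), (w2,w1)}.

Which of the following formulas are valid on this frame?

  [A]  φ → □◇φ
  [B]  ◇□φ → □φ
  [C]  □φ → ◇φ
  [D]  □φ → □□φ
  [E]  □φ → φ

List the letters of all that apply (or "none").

R is not reflexive: not w2 R w2.
R is symmetric: every R-edge is matched by its reverse.
R is not transitive: w0 R w2 and w2 R w1 but not w0 R w1.
R is not euclidean: w2 R w0 and w2 R w1 but not w0 R w1.
R is not serial: w3 has no R-successor.
(A) φ → □◇φ is axiom B; it is valid on a frame exactly when R is symmetric. R is symmetric, so valid.
(B) ◇□φ → □φ is the dual of axiom 5; it is valid on a frame exactly when R is euclidean. R is not euclidean, so not valid.
(C) □φ → ◇φ is axiom D; it is valid on a frame exactly when R is serial. R is not serial, so not valid.
(D) □φ → □□φ is axiom 4; it is valid on a frame exactly when R is transitive. R is not transitive, so not valid.
(E) □φ → φ is axiom T, which corresponds to reflexivity. R is not reflexive — not valid.

A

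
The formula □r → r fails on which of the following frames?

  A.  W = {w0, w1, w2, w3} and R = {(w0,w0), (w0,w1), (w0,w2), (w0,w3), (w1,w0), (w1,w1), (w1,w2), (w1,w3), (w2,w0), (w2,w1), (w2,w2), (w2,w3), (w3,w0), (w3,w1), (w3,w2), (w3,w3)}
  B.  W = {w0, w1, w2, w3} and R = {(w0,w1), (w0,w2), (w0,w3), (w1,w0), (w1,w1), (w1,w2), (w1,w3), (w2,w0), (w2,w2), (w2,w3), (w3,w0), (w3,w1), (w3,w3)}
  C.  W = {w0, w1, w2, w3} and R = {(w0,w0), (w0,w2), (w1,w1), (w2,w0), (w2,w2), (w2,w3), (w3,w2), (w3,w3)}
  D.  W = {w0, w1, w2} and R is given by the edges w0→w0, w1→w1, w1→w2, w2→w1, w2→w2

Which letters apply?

The schema □r → r is axiom T; it is valid on a frame iff R is reflexive.
(A) R is reflexive (each world relates to itself), so the schema is valid here.
(B) R is not reflexive (not w0 R w0), so the schema fails here.
(C) R is reflexive (each world relates to itself), so the schema is valid here.
(D) R is reflexive (each world relates to itself), so the schema is valid here.

B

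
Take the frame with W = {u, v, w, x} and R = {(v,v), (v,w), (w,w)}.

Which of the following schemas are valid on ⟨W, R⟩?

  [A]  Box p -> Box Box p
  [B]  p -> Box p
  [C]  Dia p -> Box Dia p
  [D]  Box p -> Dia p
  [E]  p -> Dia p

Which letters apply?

R is not reflexive: not u R u.
R is transitive: R is closed under composition.
R is not euclidean: v R w and v R v but not w R v.
R is not serial: u has no R-successor.
R is not a subset of the identity: v R w with v ≠ w.
(A) Box p -> Box Box p is axiom 4, which corresponds to transitivity. R is transitive — valid.
(B) p -> Box p is equivalent to ◇p→p; it holds exactly when R ⊆ identity. Here R ⊄ identity — not valid.
(C) Dia p -> Box Dia p is axiom 5; it is valid on a frame exactly when R is euclidean. R is not euclidean, so not valid.
(D) Box p -> Dia p is axiom D, which corresponds to seriality. R is not serial — not valid.
(E) the dual of axiom T: valid iff R is reflexive. R is not reflexive — not valid.

A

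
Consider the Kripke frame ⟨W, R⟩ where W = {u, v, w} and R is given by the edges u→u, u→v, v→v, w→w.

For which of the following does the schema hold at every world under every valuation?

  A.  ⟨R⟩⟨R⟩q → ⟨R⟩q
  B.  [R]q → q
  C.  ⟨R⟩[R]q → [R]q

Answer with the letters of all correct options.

A, B

R is reflexive: each world relates to itself.
R is transitive: R is closed under composition.
R is not euclidean: u R v and u R u but not v R u.
(A) ⟨R⟩⟨R⟩q → ⟨R⟩q (the dual of axiom 4) characterises the transitive frames. R is transitive — valid.
(B) [R]q → q (axiom T) characterises the reflexive frames. R is reflexive — valid.
(C) ⟨R⟩[R]q → [R]q (the dual of axiom 5) characterises the euclidean frames. R is not euclidean — not valid.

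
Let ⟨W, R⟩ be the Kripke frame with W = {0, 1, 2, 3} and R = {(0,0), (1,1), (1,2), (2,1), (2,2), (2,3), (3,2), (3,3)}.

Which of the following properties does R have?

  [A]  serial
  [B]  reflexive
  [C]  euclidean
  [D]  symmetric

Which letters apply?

A, B, D

(A) serial: every world has an R-successor.
(B) reflexive: each world relates to itself.
(C) not euclidean: 2 R 1 and 2 R 3 but not 1 R 3.
(D) symmetric: every R-edge is matched by its reverse.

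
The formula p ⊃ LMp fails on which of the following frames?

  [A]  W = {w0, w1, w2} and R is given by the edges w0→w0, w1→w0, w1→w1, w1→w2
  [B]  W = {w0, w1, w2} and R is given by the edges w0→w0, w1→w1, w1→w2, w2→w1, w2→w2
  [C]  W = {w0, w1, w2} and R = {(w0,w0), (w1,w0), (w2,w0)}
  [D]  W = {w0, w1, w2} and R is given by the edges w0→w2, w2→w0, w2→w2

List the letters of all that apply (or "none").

A, C

The schema p ⊃ LMp is axiom B; it is valid on a frame iff R is symmetric.
(A) R is not symmetric (w1 R w0 but not w0 R w1), so the schema fails here.
(B) R is symmetric (every R-edge is matched by its reverse), so the schema is valid here.
(C) R is not symmetric (w1 R w0 but not w0 R w1), so the schema fails here.
(D) R is symmetric (every R-edge is matched by its reverse), so the schema is valid here.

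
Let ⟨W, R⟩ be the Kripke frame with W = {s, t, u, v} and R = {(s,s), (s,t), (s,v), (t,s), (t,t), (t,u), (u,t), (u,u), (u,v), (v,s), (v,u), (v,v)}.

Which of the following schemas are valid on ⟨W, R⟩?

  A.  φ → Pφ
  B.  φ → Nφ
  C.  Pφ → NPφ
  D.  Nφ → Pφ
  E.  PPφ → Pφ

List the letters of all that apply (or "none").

A, D

R is reflexive: each world relates to itself.
R is not transitive: s R t and t R u but not s R u.
R is not euclidean: s R t and s R v but not t R v.
R is serial: every world has an R-successor.
R is not a subset of the identity: s R t with s ≠ t.
(A) φ → Pφ is the dual of axiom T, which corresponds to reflexivity. R is reflexive — valid.
(B) φ → Nφ is valid only on frames where every R-edge is a self-loop. Here R ⊄ identity — not valid.
(C) axiom 5: valid iff R is euclidean. R is not euclidean — not valid.
(D) Nφ → Pφ (axiom D) characterises the serial frames. R is serial — valid.
(E) PPφ → Pφ (the dual of axiom 4) characterises the transitive frames. R is not transitive — not valid.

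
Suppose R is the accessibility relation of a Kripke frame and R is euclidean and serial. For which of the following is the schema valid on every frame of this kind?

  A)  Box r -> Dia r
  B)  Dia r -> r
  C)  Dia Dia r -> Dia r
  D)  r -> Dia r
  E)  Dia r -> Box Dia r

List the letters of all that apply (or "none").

(A) Box r -> Dia r is axiom D; it is valid on a frame exactly when R is serial. Every such R is serial, so valid.
(B) Dia r -> r (the converse of T) corresponds to R being a subset of the identity. Such an R need not be a subset of the identity, so not valid.
(C) Dia Dia r -> Dia r is the dual of axiom 4, which corresponds to transitivity. Such an R need not be transitive — not valid.
(D) r -> Dia r is the dual of axiom T, which corresponds to reflexivity. Such an R need not be reflexive — not valid.
(E) Dia r -> Box Dia r (axiom 5) characterises the euclidean frames. Every such R is euclidean — valid.

A, E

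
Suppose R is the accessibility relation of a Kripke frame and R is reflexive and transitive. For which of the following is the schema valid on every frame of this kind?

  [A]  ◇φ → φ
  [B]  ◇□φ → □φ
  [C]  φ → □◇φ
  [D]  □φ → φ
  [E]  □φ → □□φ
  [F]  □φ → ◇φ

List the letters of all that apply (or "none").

D, E, F

Reflexive relations are serial.
(A) ◇φ → φ (the converse of T) corresponds to R being a subset of the identity. Such an R need not be a subset of the identity, so not valid.
(B) ◇□φ → □φ is the dual of axiom 5; it is valid on a frame exactly when R is euclidean. Such an R need not be euclidean, so not valid.
(C) axiom B: valid iff R is symmetric. Such an R need not be symmetric — not valid.
(D) □φ → φ is axiom T; it is valid on a frame exactly when R is reflexive. Every such R is reflexive, so valid.
(E) axiom 4: valid iff R is transitive. Every such R is transitive — valid.
(F) □φ → ◇φ (axiom D) characterises the serial frames. Every such R is serial — valid.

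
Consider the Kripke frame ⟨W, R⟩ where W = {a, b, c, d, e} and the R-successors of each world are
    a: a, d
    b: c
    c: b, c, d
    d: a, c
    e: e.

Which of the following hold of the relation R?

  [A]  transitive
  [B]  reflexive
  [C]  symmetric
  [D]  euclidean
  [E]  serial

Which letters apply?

(A) not transitive: a R d and d R c but not a R c.
(B) not reflexive: not b R b.
(C) symmetric: every R-edge is matched by its reverse.
(D) not euclidean: c R b and c R d but not b R d.
(E) serial: every world has an R-successor.

C, E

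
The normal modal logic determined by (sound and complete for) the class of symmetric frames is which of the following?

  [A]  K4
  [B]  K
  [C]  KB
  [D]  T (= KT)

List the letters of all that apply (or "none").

(A) K4 is determined by the class of transitive frames.
(B) K is determined by the class of arbitrary frames.
(C) KB is determined by exactly this class.
(D) T (= KT) is determined by the class of reflexive frames.

C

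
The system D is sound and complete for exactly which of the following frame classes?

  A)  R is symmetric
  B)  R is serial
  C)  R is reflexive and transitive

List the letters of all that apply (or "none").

(A) this class determines KB, not D.
(B) D is sound and complete for exactly this class.
(C) this class determines S4, not D.

B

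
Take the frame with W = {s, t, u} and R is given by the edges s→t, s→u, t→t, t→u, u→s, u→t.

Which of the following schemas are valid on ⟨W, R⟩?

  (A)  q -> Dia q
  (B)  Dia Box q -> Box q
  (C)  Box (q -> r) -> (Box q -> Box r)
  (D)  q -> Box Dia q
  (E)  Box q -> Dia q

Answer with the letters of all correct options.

R is not reflexive: not s R s.
R is not symmetric: s R t but not t R s.
R is not euclidean: u R t and u R s but not t R s.
R is serial: every world has an R-successor.
(A) q -> Dia q is the dual of axiom T; it is valid on a frame exactly when R is reflexive. R is not reflexive, so not valid.
(B) Dia Box q -> Box q is the dual of axiom 5; it is valid on a frame exactly when R is euclidean. R is not euclidean, so not valid.
(C) Box (q -> r) -> (Box q -> Box r) is the K axiom; it holds on all frames — valid.
(D) axiom B: valid iff R is symmetric. R is not symmetric — not valid.
(E) Box q -> Dia q is axiom D, which corresponds to seriality. R is serial — valid.

C, E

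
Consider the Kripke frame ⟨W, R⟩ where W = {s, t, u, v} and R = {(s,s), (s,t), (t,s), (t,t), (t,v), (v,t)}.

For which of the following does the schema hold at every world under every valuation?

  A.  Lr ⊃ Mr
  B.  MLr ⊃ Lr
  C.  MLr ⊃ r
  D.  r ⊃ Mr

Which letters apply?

C

R is not reflexive: not u R u.
R is symmetric: every R-edge is matched by its reverse.
R is not euclidean: t R s and t R v but not s R v.
R is not serial: u has no R-successor.
(A) Lr ⊃ Mr is axiom D; it is valid on a frame exactly when R is serial. R is not serial, so not valid.
(B) MLr ⊃ Lr is the dual of axiom 5; it is valid on a frame exactly when R is euclidean. R is not euclidean, so not valid.
(C) MLr ⊃ r is the dual of axiom B; it is valid on a frame exactly when R is symmetric. R is symmetric, so valid.
(D) r ⊃ Mr is the dual of axiom T; it is valid on a frame exactly when R is reflexive. R is not reflexive, so not valid.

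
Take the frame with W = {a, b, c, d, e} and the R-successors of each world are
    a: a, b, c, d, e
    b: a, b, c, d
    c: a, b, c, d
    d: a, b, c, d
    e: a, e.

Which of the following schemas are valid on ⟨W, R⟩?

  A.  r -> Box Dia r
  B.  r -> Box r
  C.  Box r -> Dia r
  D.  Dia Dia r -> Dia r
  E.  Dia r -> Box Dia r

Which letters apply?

R is symmetric: every R-edge is matched by its reverse.
R is not transitive: b R a and a R e but not b R e.
R is not euclidean: a R b and a R e but not b R e.
R is serial: every world has an R-successor.
R is not a subset of the identity: a R b with a ≠ b.
(A) r -> Box Dia r is axiom B; it is valid on a frame exactly when R is symmetric. R is symmetric, so valid.
(B) r -> Box r (equivalent to ◇p→p) corresponds to R being a subset of the identity. Here R ⊄ identity, so not valid.
(C) Box r -> Dia r is axiom D, which corresponds to seriality. R is serial — valid.
(D) the dual of axiom 4: valid iff R is transitive. R is not transitive — not valid.
(E) Dia r -> Box Dia r (axiom 5) characterises the euclidean frames. R is not euclidean — not valid.

A, C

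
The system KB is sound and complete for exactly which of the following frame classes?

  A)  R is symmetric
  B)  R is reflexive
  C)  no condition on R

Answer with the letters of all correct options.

A

(A) KB is sound and complete for exactly this class.
(B) this class determines T (= KT), not KB.
(C) this class determines K, not KB.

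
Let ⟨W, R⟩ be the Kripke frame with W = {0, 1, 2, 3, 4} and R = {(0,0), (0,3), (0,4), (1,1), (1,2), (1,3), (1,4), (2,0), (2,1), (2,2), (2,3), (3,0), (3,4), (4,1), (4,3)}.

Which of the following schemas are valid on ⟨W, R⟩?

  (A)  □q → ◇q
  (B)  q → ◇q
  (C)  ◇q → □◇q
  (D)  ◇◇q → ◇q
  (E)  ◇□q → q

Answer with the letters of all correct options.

R is not reflexive: not 3 R 3.
R is not symmetric: 0 R 4 but not 4 R 0.
R is not transitive: 0 R 4 and 4 R 1 but not 0 R 1.
R is not euclidean: 0 R 4 and 0 R 0 but not 4 R 0.
R is serial: every world has an R-successor.
(A) □q → ◇q is axiom D, which corresponds to seriality. R is serial — valid.
(B) q → ◇q is the dual of axiom T; it is valid on a frame exactly when R is reflexive. R is not reflexive, so not valid.
(C) ◇q → □◇q is axiom 5, which corresponds to the euclidean property. R is not euclidean — not valid.
(D) ◇◇q → ◇q (the dual of axiom 4) characterises the transitive frames. R is not transitive — not valid.
(E) ◇□q → q is the dual of axiom B, which corresponds to symmetry. R is not symmetric — not valid.

A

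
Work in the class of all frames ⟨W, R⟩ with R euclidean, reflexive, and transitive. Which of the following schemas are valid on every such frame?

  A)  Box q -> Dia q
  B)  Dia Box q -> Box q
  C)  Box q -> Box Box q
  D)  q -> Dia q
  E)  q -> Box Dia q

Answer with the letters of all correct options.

A, B, C, D, E

A relation that is euclidean, reflexive, and transitive is also serial and symmetric.
(A) Box q -> Dia q (axiom D) characterises the serial frames. Every such R is serial — valid.
(B) Dia Box q -> Box q is the dual of axiom 5; it is valid on a frame exactly when R is euclidean. Every such R is euclidean, so valid.
(C) Box q -> Box Box q is axiom 4, which corresponds to transitivity. Every such R is transitive — valid.
(D) q -> Dia q (the dual of axiom T) characterises the reflexive frames. Every such R is reflexive — valid.
(E) q -> Box Dia q is axiom B; it is valid on a frame exactly when R is symmetric. Every such R is symmetric, so valid.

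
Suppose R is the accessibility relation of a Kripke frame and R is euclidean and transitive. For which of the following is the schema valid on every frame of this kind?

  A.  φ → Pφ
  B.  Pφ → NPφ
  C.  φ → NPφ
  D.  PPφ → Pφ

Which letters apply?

B, D

(A) φ → Pφ (the dual of axiom T) characterises the reflexive frames. Such an R need not be reflexive — not valid.
(B) Pφ → NPφ (axiom 5) characterises the euclidean frames. Every such R is euclidean — valid.
(C) φ → NPφ is axiom B; it is valid on a frame exactly when R is symmetric. Such an R need not be symmetric, so not valid.
(D) PPφ → Pφ is the dual of axiom 4; it is valid on a frame exactly when R is transitive. Every such R is transitive, so valid.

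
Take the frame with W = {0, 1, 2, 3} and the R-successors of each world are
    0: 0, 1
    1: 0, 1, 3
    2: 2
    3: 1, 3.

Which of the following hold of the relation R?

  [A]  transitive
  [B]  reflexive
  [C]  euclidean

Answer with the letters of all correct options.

(A) not transitive: 0 R 1 and 1 R 3 but not 0 R 3.
(B) reflexive: each world relates to itself.
(C) not euclidean: 1 R 0 and 1 R 3 but not 0 R 3.

B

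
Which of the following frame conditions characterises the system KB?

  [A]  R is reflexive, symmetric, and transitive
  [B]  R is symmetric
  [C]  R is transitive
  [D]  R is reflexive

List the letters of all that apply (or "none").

B

(A) this class determines S5, not KB.
(B) KB is sound and complete for exactly this class.
(C) this class determines K4, not KB.
(D) this class determines T (= KT), not KB.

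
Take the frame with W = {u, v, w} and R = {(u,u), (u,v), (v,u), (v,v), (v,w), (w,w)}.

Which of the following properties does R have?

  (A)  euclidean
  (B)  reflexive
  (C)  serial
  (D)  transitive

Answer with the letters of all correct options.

B, C

(A) not euclidean: v R u and v R w but not u R w.
(B) reflexive: each world relates to itself.
(C) serial: every world has an R-successor.
(D) not transitive: u R v and v R w but not u R w.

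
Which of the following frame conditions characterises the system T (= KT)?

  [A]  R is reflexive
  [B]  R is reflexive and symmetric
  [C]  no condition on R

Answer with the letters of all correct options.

(A) T (= KT) is sound and complete for exactly this class.
(B) this class determines B (= KTB), not T (= KT).
(C) this class determines K, not T (= KT).

A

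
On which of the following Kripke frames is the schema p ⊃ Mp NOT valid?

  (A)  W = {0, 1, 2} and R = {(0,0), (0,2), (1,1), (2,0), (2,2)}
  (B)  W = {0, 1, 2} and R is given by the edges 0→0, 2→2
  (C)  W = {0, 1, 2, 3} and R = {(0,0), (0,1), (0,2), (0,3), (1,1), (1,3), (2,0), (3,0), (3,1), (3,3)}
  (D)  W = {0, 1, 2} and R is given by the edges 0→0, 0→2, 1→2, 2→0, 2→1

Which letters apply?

B, C, D

The schema p ⊃ Mp is the dual of axiom T; it is valid on a frame iff R is reflexive.
(A) R is reflexive (each world relates to itself), so the schema is valid here.
(B) R is not reflexive (not 1 R 1), so the schema fails here.
(C) R is not reflexive (not 2 R 2), so the schema fails here.
(D) R is not reflexive (not 1 R 1), so the schema fails here.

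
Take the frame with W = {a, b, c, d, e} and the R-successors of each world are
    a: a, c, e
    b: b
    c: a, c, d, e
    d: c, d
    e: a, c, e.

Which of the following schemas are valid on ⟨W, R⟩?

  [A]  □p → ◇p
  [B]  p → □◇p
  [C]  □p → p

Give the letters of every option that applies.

R is reflexive: each world relates to itself.
R is symmetric: every R-edge is matched by its reverse.
R is serial: every world has an R-successor.
(A) axiom D: valid iff R is serial. R is serial — valid.
(B) p → □◇p (axiom B) characterises the symmetric frames. R is symmetric — valid.
(C) □p → p (axiom T) characterises the reflexive frames. R is reflexive — valid.

A, B, C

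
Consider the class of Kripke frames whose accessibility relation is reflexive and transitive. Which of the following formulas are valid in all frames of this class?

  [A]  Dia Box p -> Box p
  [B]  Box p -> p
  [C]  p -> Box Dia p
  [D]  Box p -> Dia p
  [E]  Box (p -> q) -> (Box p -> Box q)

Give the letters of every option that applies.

Reflexive relations are serial.
(A) Dia Box p -> Box p (the dual of axiom 5) characterises the euclidean frames. Such an R need not be euclidean — not valid.
(B) Box p -> p (axiom T) characterises the reflexive frames. Every such R is reflexive — valid.
(C) p -> Box Dia p is axiom B, which corresponds to symmetry. Such an R need not be symmetric — not valid.
(D) Box p -> Dia p is axiom D; it is valid on a frame exactly when R is serial. Every such R is serial, so valid.
(E) Box (p -> q) -> (Box p -> Box q) is the K axiom; it holds on all frames — valid.

B, D, E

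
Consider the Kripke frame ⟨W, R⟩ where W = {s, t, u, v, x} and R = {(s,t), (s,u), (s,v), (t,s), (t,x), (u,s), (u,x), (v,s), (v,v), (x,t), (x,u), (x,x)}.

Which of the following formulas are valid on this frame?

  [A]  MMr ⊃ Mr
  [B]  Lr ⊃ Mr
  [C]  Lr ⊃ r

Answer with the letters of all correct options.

R is not reflexive: not s R s.
R is not transitive: s R t and t R s but not s R s.
R is serial: every world has an R-successor.
(A) MMr ⊃ Mr (the dual of axiom 4) characterises the transitive frames. R is not transitive — not valid.
(B) axiom D: valid iff R is serial. R is serial — valid.
(C) Lr ⊃ r is axiom T; it is valid on a frame exactly when R is reflexive. R is not reflexive, so not valid.

B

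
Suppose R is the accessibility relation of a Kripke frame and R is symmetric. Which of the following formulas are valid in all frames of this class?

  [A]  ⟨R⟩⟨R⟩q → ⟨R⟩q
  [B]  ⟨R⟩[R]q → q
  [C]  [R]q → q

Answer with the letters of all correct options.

B

(A) ⟨R⟩⟨R⟩q → ⟨R⟩q is the dual of axiom 4; it is valid on a frame exactly when R is transitive. Such an R need not be transitive, so not valid.
(B) ⟨R⟩[R]q → q is the dual of axiom B; it is valid on a frame exactly when R is symmetric. Every such R is symmetric, so valid.
(C) axiom T: valid iff R is reflexive. Such an R need not be reflexive — not valid.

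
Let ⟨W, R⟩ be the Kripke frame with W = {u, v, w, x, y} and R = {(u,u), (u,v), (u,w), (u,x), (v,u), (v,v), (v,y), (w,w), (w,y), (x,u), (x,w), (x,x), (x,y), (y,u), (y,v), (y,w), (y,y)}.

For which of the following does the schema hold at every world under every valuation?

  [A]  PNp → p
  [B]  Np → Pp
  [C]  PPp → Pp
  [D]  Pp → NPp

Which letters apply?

R is not symmetric: u R w but not w R u.
R is not transitive: u R v and v R y but not u R y.
R is not euclidean: u R v and u R w but not v R w.
R is serial: every world has an R-successor.
(A) the dual of axiom B: valid iff R is symmetric. R is not symmetric — not valid.
(B) axiom D: valid iff R is serial. R is serial — valid.
(C) the dual of axiom 4: valid iff R is transitive. R is not transitive — not valid.
(D) Pp → NPp (axiom 5) characterises the euclidean frames. R is not euclidean — not valid.

B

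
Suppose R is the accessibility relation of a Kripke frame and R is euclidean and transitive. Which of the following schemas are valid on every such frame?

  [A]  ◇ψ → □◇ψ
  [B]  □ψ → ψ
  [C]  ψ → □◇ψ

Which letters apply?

(A) ◇ψ → □◇ψ is axiom 5, which corresponds to the euclidean property. Every such R is euclidean — valid.
(B) axiom T: valid iff R is reflexive. Such an R need not be reflexive — not valid.
(C) axiom B: valid iff R is symmetric. Such an R need not be symmetric — not valid.

A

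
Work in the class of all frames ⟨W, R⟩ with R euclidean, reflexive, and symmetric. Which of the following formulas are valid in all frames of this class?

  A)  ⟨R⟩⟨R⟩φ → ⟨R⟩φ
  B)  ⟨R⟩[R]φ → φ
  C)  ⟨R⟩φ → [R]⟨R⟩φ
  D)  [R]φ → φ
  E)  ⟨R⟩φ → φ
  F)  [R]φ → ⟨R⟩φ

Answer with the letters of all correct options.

A relation that is euclidean, reflexive, and symmetric is also serial and transitive.
(A) ⟨R⟩⟨R⟩φ → ⟨R⟩φ (the dual of axiom 4) characterises the transitive frames. Every such R is transitive — valid.
(B) ⟨R⟩[R]φ → φ is the dual of axiom B, which corresponds to symmetry. Every such R is symmetric — valid.
(C) ⟨R⟩φ → [R]⟨R⟩φ is axiom 5, which corresponds to the euclidean property. Every such R is euclidean — valid.
(D) [R]φ → φ is axiom T; it is valid on a frame exactly when R is reflexive. Every such R is reflexive, so valid.
(E) ⟨R⟩φ → φ is valid only on frames where every R-edge is a self-loop. Such an R need not be a subset of the identity — not valid.
(F) [R]φ → ⟨R⟩φ is axiom D; it is valid on a frame exactly when R is serial. Every such R is serial, so valid.

A, B, C, D, F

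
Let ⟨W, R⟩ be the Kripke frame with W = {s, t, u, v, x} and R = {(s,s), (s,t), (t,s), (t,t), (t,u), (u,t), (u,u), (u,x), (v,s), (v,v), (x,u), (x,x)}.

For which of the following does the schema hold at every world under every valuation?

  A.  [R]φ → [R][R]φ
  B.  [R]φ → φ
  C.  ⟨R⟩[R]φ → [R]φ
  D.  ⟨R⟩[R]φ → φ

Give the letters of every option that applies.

B

R is reflexive: each world relates to itself.
R is not symmetric: v R s but not s R v.
R is not transitive: s R t and t R u but not s R u.
R is not euclidean: t R s and t R u but not s R u.
(A) [R]φ → [R][R]φ is axiom 4, which corresponds to transitivity. R is not transitive — not valid.
(B) [R]φ → φ is axiom T; it is valid on a frame exactly when R is reflexive. R is reflexive, so valid.
(C) ⟨R⟩[R]φ → [R]φ is the dual of axiom 5; it is valid on a frame exactly when R is euclidean. R is not euclidean, so not valid.
(D) the dual of axiom B: valid iff R is symmetric. R is not symmetric — not valid.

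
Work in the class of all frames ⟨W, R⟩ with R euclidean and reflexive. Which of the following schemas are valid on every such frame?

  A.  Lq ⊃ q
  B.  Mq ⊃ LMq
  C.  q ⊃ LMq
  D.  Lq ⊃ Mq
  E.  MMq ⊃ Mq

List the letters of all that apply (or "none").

A, B, C, D, E

A reflexive euclidean relation is also symmetric (from wRw and wRv the euclidean condition gives vRw) and hence transitive; it is an equivalence relation.
(A) axiom T: valid iff R is reflexive. Every such R is reflexive — valid.
(B) Mq ⊃ LMq is axiom 5; it is valid on a frame exactly when R is euclidean. Every such R is euclidean, so valid.
(C) q ⊃ LMq (axiom B) characterises the symmetric frames. Every such R is symmetric — valid.
(D) Lq ⊃ Mq is axiom D; it is valid on a frame exactly when R is serial. Every such R is serial, so valid.
(E) MMq ⊃ Mq is the dual of axiom 4; it is valid on a frame exactly when R is transitive. Every such R is transitive, so valid.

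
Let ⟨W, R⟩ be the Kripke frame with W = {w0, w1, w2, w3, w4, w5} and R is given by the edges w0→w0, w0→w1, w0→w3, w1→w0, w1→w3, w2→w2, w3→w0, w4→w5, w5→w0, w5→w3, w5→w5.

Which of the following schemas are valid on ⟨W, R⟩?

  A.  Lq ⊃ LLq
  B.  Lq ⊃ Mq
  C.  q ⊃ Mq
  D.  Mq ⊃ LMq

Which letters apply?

R is not reflexive: not w1 R w1.
R is not transitive: w1 R w0 and w0 R w1 but not w1 R w1.
R is not euclidean: w0 R w3 and w0 R w1 but not w3 R w1.
R is serial: every world has an R-successor.
(A) Lq ⊃ LLq is axiom 4, which corresponds to transitivity. R is not transitive — not valid.
(B) Lq ⊃ Mq is axiom D, which corresponds to seriality. R is serial — valid.
(C) q ⊃ Mq is the dual of axiom T; it is valid on a frame exactly when R is reflexive. R is not reflexive, so not valid.
(D) Mq ⊃ LMq is axiom 5, which corresponds to the euclidean property. R is not euclidean — not valid.

B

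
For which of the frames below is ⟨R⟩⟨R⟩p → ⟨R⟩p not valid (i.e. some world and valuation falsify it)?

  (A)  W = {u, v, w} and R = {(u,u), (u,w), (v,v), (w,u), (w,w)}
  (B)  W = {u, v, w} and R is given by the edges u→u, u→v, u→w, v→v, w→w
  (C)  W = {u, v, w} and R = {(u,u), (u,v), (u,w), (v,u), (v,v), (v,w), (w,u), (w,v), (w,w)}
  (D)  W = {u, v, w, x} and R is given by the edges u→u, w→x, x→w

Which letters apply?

D

The schema ⟨R⟩⟨R⟩p → ⟨R⟩p is the dual of axiom 4; it is valid on a frame iff R is transitive.
(A) R is transitive (R is closed under composition), so the schema is valid here.
(B) R is transitive (R is closed under composition), so the schema is valid here.
(C) R is transitive (R is closed under composition), so the schema is valid here.
(D) R is not transitive (w R x and x R w but not w R w), so the schema fails here.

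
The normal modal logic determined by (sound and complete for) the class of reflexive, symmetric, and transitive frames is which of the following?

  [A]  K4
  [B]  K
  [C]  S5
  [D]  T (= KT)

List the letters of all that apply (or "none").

C

(A) K4 is determined by the class of transitive frames.
(B) K is determined by the class of arbitrary frames.
(C) S5 is determined by exactly this class.
(D) T (= KT) is determined by the class of reflexive frames.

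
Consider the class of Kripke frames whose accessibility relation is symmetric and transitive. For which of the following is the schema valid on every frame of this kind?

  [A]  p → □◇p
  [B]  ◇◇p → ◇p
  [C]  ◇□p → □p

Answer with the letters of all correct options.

A, B, C

A symmetric transitive relation is euclidean (uRv and uRw give vRu by symmetry, then vRw by transitivity).
(A) p → □◇p is axiom B, which corresponds to symmetry. Every such R is symmetric — valid.
(B) the dual of axiom 4: valid iff R is transitive. Every such R is transitive — valid.
(C) ◇□p → □p is the dual of axiom 5; it is valid on a frame exactly when R is euclidean. Every such R is euclidean, so valid.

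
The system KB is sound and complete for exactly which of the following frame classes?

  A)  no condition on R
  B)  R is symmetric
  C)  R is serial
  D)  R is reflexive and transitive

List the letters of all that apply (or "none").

B

(A) this class determines K, not KB.
(B) KB is sound and complete for exactly this class.
(C) this class determines D, not KB.
(D) this class determines S4, not KB.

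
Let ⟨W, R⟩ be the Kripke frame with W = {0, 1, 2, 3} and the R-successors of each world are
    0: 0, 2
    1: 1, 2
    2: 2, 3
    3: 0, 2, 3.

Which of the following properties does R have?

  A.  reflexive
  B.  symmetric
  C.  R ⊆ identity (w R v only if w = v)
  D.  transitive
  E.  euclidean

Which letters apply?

A

(A) reflexive: each world relates to itself.
(B) not symmetric: 0 R 2 but not 2 R 0.
(C) not ⊆ identity: 0 R 2 with 0 ≠ 2.
(D) not transitive: 0 R 2 and 2 R 3 but not 0 R 3.
(E) not euclidean: 0 R 2 and 0 R 0 but not 2 R 0.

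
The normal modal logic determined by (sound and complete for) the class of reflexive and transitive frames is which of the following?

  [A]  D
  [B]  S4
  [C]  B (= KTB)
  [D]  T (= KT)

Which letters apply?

(A) D is determined by the class of serial frames.
(B) S4 is determined by exactly this class.
(C) B (= KTB) is determined by the class of reflexive and symmetric frames.
(D) T (= KT) is determined by the class of reflexive frames.

B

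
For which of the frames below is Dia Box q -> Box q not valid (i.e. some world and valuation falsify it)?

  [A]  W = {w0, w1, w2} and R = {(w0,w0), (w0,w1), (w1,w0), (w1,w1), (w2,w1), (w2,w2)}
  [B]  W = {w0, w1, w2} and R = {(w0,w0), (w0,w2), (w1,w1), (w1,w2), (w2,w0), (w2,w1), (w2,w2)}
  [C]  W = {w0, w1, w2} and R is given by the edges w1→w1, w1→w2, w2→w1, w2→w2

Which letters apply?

The schema Dia Box q -> Box q is the dual of axiom 5; it is valid on a frame iff R is euclidean.
(A) R is not euclidean (w2 R w1 and w2 R w2 but not w1 R w2), so the schema fails here.
(B) R is not euclidean (w2 R w0 and w2 R w1 but not w0 R w1), so the schema fails here.
(C) R is euclidean (any two R-successors of the same world are R-related), so the schema is valid here.

A, B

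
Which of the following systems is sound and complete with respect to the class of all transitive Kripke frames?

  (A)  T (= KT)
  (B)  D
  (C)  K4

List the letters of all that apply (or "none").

C

(A) T (= KT) is determined by the class of reflexive frames.
(B) D is determined by the class of serial frames.
(C) K4 is determined by exactly this class.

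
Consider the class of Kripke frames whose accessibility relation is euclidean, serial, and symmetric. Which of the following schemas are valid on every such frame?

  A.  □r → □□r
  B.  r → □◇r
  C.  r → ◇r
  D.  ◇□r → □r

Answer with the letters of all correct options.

Serial, symmetric and euclidean together give transitive (from symmetry + euclidean) and then reflexive; the relation is an equivalence.
(A) axiom 4: valid iff R is transitive. Every such R is transitive — valid.
(B) r → □◇r (axiom B) characterises the symmetric frames. Every such R is symmetric — valid.
(C) r → ◇r (the dual of axiom T) characterises the reflexive frames. Every such R is reflexive — valid.
(D) the dual of axiom 5: valid iff R is euclidean. Every such R is euclidean — valid.

A, B, C, D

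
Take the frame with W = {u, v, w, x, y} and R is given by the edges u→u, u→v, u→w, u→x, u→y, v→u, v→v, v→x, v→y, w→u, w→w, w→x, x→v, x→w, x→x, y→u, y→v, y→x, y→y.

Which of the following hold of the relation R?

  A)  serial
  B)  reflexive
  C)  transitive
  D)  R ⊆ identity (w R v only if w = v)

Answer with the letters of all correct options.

A, B

(A) serial: every world has an R-successor.
(B) reflexive: each world relates to itself.
(C) not transitive: v R u and u R w but not v R w.
(D) not ⊆ identity: u R v with u ≠ v.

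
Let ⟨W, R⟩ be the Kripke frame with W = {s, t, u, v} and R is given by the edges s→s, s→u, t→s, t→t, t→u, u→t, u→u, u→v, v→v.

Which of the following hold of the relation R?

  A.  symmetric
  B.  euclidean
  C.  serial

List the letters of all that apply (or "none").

(A) not symmetric: s R u but not u R s.
(B) not euclidean: s R u and s R s but not u R s.
(C) serial: every world has an R-successor.

C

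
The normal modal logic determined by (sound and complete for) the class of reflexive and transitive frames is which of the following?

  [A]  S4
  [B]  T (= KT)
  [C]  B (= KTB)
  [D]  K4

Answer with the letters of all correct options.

(A) S4 is determined by exactly this class.
(B) T (= KT) is determined by the class of reflexive frames.
(C) B (= KTB) is determined by the class of reflexive and symmetric frames.
(D) K4 is determined by the class of transitive frames.

A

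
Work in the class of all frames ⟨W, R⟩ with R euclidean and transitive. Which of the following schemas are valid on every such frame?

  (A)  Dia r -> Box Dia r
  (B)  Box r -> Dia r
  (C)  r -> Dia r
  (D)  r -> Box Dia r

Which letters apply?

A

(A) Dia r -> Box Dia r (axiom 5) characterises the euclidean frames. Every such R is euclidean — valid.
(B) axiom D: valid iff R is serial. Such an R need not be serial — not valid.
(C) the dual of axiom T: valid iff R is reflexive. Such an R need not be reflexive — not valid.
(D) axiom B: valid iff R is symmetric. Such an R need not be symmetric — not valid.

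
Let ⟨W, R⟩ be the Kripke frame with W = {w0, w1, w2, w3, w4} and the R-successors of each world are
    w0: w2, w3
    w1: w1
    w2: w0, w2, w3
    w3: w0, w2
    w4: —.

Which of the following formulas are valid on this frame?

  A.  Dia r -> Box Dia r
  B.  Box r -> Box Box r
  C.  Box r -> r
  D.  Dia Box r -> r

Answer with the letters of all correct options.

R is not reflexive: not w0 R w0.
R is symmetric: every R-edge is matched by its reverse.
R is not transitive: w0 R w2 and w2 R w0 but not w0 R w0.
R is not euclidean: w0 R w3 and w0 R w3 but not w3 R w3.
(A) Dia r -> Box Dia r is axiom 5, which corresponds to the euclidean property. R is not euclidean — not valid.
(B) axiom 4: valid iff R is transitive. R is not transitive — not valid.
(C) Box r -> r (axiom T) characterises the reflexive frames. R is not reflexive — not valid.
(D) Dia Box r -> r is the dual of axiom B, which corresponds to symmetry. R is symmetric — valid.

D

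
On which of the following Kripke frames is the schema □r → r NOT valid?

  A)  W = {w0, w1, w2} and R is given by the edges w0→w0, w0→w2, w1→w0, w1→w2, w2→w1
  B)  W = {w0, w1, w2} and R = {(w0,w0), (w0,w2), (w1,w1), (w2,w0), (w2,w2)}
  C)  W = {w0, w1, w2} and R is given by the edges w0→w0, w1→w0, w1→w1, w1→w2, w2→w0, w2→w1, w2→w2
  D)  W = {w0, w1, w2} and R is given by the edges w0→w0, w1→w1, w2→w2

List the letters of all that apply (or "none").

The schema □r → r is axiom T; it is valid on a frame iff R is reflexive.
(A) R is not reflexive (not w1 R w1), so the schema fails here.
(B) R is reflexive (each world relates to itself), so the schema is valid here.
(C) R is reflexive (each world relates to itself), so the schema is valid here.
(D) R is reflexive (each world relates to itself), so the schema is valid here.

A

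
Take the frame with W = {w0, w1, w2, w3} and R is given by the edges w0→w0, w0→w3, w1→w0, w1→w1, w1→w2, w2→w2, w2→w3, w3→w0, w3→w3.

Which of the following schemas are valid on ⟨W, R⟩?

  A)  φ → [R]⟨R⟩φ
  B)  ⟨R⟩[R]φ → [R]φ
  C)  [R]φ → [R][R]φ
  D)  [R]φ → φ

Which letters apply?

D

R is reflexive: each world relates to itself.
R is not symmetric: w1 R w0 but not w0 R w1.
R is not transitive: w1 R w0 and w0 R w3 but not w1 R w3.
R is not euclidean: w1 R w0 and w1 R w1 but not w0 R w1.
(A) φ → [R]⟨R⟩φ is axiom B, which corresponds to symmetry. R is not symmetric — not valid.
(B) ⟨R⟩[R]φ → [R]φ (the dual of axiom 5) characterises the euclidean frames. R is not euclidean — not valid.
(C) [R]φ → [R][R]φ (axiom 4) characterises the transitive frames. R is not transitive — not valid.
(D) axiom T: valid iff R is reflexive. R is reflexive — valid.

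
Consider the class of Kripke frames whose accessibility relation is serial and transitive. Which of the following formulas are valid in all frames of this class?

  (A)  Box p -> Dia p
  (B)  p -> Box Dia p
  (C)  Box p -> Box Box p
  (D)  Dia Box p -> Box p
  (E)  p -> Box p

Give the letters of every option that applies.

(A) Box p -> Dia p is axiom D, which corresponds to seriality. Every such R is serial — valid.
(B) p -> Box Dia p is axiom B, which corresponds to symmetry. Such an R need not be symmetric — not valid.
(C) Box p -> Box Box p (axiom 4) characterises the transitive frames. Every such R is transitive — valid.
(D) Dia Box p -> Box p is the dual of axiom 5, which corresponds to the euclidean property. Such an R need not be euclidean — not valid.
(E) p -> Box p is equivalent to ◇p→p; it holds exactly when R ⊆ identity. Such an R need not be a subset of the identity — not valid.

A, C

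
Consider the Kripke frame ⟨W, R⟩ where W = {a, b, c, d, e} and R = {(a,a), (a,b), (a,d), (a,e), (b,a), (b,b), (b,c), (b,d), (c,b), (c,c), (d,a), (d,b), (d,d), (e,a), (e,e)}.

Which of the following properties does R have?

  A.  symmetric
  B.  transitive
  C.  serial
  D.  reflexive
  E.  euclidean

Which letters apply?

(A) symmetric: every R-edge is matched by its reverse.
(B) not transitive: a R b and b R c but not a R c.
(C) serial: every world has an R-successor.
(D) reflexive: each world relates to itself.
(E) not euclidean: a R b and a R e but not b R e.

A, C, D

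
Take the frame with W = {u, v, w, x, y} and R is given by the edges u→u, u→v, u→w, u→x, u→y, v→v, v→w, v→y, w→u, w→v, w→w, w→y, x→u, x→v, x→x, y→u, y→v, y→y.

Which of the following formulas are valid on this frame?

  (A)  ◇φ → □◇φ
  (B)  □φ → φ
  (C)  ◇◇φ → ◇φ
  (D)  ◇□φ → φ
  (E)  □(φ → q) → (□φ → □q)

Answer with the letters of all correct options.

R is reflexive: each world relates to itself.
R is not symmetric: u R v but not v R u.
R is not transitive: v R w and w R u but not v R u.
R is not euclidean: u R v and u R u but not v R u.
(A) ◇φ → □◇φ is axiom 5; it is valid on a frame exactly when R is euclidean. R is not euclidean, so not valid.
(B) □φ → φ is axiom T; it is valid on a frame exactly when R is reflexive. R is reflexive, so valid.
(C) the dual of axiom 4: valid iff R is transitive. R is not transitive — not valid.
(D) ◇□φ → φ is the dual of axiom B; it is valid on a frame exactly when R is symmetric. R is not symmetric, so not valid.
(E) □(φ → q) → (□φ → □q) is the K axiom; it holds on all frames — valid.

B, E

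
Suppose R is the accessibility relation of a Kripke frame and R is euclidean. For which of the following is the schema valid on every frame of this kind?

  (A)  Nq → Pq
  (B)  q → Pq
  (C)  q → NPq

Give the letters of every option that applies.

none

(A) Nq → Pq (axiom D) characterises the serial frames. Such an R need not be serial — not valid.
(B) q → Pq is the dual of axiom T, which corresponds to reflexivity. Such an R need not be reflexive — not valid.
(C) axiom B: valid iff R is symmetric. Such an R need not be symmetric — not valid.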